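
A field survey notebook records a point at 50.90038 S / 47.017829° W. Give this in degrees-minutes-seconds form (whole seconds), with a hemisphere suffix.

φ: 0.900380° → 54.02280′; 0.02280 × 60 = 1.37″
Longitude: whole degrees 47; 1.06974′ → 1′ and 4.18″

50°54′1″ S, 47°01′4″ W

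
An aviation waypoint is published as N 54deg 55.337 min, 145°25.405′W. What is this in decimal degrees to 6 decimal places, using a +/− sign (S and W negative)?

54.922283, -145.423417

Lat: 55.337′ = 0.922283°; total 54.9222833
N → positive
Lon: 145 + 25.405/60 = 145.4234167
hemisphere W, so the sign is −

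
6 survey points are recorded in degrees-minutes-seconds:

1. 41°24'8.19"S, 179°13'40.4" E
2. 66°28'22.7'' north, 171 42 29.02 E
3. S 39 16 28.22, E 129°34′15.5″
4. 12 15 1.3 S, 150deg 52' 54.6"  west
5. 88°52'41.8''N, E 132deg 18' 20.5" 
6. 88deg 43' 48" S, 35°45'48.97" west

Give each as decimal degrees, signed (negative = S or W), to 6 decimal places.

Point 1:
  Lat: 41 + 24/60 + 8.19/3600 = 41.4022750
  S ⇒ negate
  Lon: 179 + 13/60 + 40.4/3600 = 179.2278889
  E ⇒ keep positive
Point 2:
  Latitude: 66 + 28/60 + 22.7/3600 = 66.4729722
  N ⇒ keep positive
  λ: 42′ + 29.02″ = 42.48367′; 171 + 42.48367/60 = 171.7080611
  E ⇒ keep positive
Point 3:
  φ: 39 + 16/60 + 28.22/3600 = 39.2745056
  S ⇒ negate
  Lon: 129° + 34/60 + 15.5/3600 = 129 + 0.566667 + 0.004306 = 129.5709722
  E → positive
Point 4:
  Lat: 15′ + 1.3″ = 15.02167′; 12 + 15.02167/60 = 12.2503611
  hemisphere S, so the sign is −
  λ: 150 + 52/60 + 54.6/3600 = 150.8818333
  W → negative
Point 5:
  Latitude: 88° + 52/60 + 41.8/3600 = 88 + 0.866667 + 0.011611 = 88.8782778
  N ⇒ keep positive
  Longitude: 132° + 18/60 + 20.5/3600 = 132 + 0.300000 + 0.005694 = 132.3056944
  E → positive
Point 6:
  φ: 88 + 43/60 + 48/3600 = 88.7300000
  S → negative
  Lon: 35 + 45/60 + 48.97/3600 = 35.7636028
  W ⇒ negate

1. -41.402275, 179.227889
2. 66.472972, 171.708061
3. -39.274506, 129.570972
4. -12.250361, -150.881833
5. 88.878278, 132.305694
6. -88.730000, -35.763603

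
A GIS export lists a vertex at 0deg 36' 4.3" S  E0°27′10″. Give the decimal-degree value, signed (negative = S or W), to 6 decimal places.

-0.601194, 0.452778

φ: 36′ + 4.3″ = 36.07167′; 0 + 36.07167/60 = 0.6011944
S ⇒ negate
Lon: 0° + 27/60 + 10/3600 = 0 + 0.450000 + 0.002778 = 0.4527778
E → positive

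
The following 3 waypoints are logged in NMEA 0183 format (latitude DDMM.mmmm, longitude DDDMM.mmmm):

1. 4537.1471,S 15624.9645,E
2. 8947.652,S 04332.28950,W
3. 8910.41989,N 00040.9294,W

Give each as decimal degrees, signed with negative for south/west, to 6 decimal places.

1. -45.619118, 156.416075
2. -89.794200, -43.538158
3. 89.173665, -0.682157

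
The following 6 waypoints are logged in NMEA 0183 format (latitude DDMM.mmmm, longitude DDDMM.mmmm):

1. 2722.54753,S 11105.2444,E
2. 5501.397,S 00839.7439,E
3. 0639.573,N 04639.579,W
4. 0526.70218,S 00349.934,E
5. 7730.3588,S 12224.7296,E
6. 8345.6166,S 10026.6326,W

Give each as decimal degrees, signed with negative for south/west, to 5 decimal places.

1. -27.37579, 111.08741
2. -55.02328, 8.66240
3. 6.65955, -46.65965
4. -5.44504, 3.83223
5. -77.50598, 122.41216
6. -83.76028, -100.44388

Point 1:
  φ: degrees = first 2 digits = 27, minutes = 22.54753; 27 + 22.54753/60 = 27.375792
  S ⇒ negate
  λ: degrees = first 3 digits = 111, minutes = 5.2444; 111 + 5.2444/60 = 111.087407
  E → positive
Point 2:
  Latitude: split at 2 digits → 55° and 1.397′; 55 + 1.397/60 = 55.023283
  hemisphere S, so the sign is −
  Lon: degrees = first 3 digits = 8, minutes = 39.7439; 8 + 39.7439/60 = 8.662398
  E → positive
Point 3:
  φ: split at 2 digits → 06° and 39.573′; 6 + 39.573/60 = 6.659550
  N → positive
  Lon: degrees = first 3 digits = 46, minutes = 39.579; 46 + 39.579/60 = 46.659650
  hemisphere W, so the sign is −
Point 4:
  Latitude: split at 2 digits → 05° and 26.70218′; 5 + 26.70218/60 = 5.445036
  hemisphere S, so the sign is −
  λ: degrees = first 3 digits = 3, minutes = 49.934; 3 + 49.934/60 = 3.832233
  E → positive
Point 5:
  Latitude: degrees = first 2 digits = 77, minutes = 30.3588; 77 + 30.3588/60 = 77.505980
  S → negative
  Longitude: split at 3 digits → 122° and 24.7296′; 122 + 24.7296/60 = 122.412160
  E ⇒ keep positive
Point 6:
  φ: split at 2 digits → 83° and 45.6166′; 83 + 45.6166/60 = 83.760277
  S ⇒ negate
  Longitude: split at 3 digits → 100° and 26.6326′; 100 + 26.6326/60 = 100.443877
  W → negative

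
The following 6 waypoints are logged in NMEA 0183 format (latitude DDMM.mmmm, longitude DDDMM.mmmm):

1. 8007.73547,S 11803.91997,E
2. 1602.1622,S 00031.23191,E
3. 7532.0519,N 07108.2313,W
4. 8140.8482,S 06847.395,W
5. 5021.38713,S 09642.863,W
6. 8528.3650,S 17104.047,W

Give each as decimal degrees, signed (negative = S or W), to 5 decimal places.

1. -80.12892, 118.06533
2. -16.03604, 0.52053
3. 75.53420, -71.13719
4. -81.68080, -68.78992
5. -50.35645, -96.71438
6. -85.47275, -171.06745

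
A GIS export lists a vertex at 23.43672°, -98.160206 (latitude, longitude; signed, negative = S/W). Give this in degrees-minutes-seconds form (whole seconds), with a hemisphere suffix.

φ: whole degrees 23; 26.20320′ → 26′ and 12.19″
Longitude is negative → W; |value| = 98.160206
λ: 0.160206 × 60 = 9.61236′ → 9′, remainder × 60 = 36.74″

23°26′12″ N, 98°09′37″ W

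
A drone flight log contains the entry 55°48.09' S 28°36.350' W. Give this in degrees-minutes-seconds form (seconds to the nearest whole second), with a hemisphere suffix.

φ: fractional minutes 0.09000 × 60 = 5.40″
Lon: 36.35000′ → 36′ and 0.35000 × 60 = 21.00″

55°48′5″ S, 28°36′21″ W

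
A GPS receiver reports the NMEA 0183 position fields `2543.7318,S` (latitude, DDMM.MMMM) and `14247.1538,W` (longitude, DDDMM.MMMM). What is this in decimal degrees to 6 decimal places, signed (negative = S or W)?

-25.728863, -142.785897

Latitude: split at 2 digits → 25° and 43.7318′; 25 + 43.7318/60 = 25.7288633
S → negative
Lon: degrees = first 3 digits = 142, minutes = 47.1538; 142 + 47.1538/60 = 142.7858967
W ⇒ negate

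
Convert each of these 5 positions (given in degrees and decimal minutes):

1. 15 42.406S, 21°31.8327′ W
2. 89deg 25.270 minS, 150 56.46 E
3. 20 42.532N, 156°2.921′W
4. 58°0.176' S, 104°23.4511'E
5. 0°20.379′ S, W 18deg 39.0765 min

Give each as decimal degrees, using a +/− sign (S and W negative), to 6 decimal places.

1. -15.706767, -21.530545
2. -89.421167, 150.941000
3. 20.708867, -156.048683
4. -58.002933, 104.390852
5. -0.339650, -18.651275

Point 1:
  φ: 15 + 42.406/60 = 15.7067667
  S → negative
  Lon: 21 + 31.8327/60 = 21.5305450
  hemisphere W, so the sign is −
Point 2:
  Lat: 89 + 25.27/60 = 89.4211667
  S ⇒ negate
  λ: 56.46′ = 0.941000°; total 150.9410000
  E → positive
Point 3:
  Latitude: 42.532′ = 0.708867°; total 20.7088667
  N → positive
  Longitude: 156 + 2.921/60 = 156.0486833
  W → negative
Point 4:
  φ: 0.176′ = 0.002933°; total 58.0029333
  hemisphere S, so the sign is −
  λ: 23.4511′ = 0.390852°; total 104.3908517
  E → positive
Point 5:
  Latitude: 20.379′ = 0.339650°; total 0.3396500
  S → negative
  λ: 18 + 39.0765/60 = 18.6512750
  W ⇒ negate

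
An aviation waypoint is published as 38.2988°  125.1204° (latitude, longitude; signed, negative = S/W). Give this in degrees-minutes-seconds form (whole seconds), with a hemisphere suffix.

38°17′56″ N, 125°07′13″ E

Latitude: 0.298800 × 60 = 17.92800′ → 17′, remainder × 60 = 55.68″
Longitude: 0.120400 × 60 = 7.22400′ → 7′, remainder × 60 = 13.44″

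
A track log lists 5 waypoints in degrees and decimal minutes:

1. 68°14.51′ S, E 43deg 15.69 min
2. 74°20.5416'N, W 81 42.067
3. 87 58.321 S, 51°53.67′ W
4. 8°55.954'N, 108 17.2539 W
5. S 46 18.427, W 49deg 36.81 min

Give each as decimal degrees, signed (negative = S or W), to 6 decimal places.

1. -68.241833, 43.261500
2. 74.342360, -81.701117
3. -87.972017, -51.894500
4. 8.932567, -108.287565
5. -46.307117, -49.613500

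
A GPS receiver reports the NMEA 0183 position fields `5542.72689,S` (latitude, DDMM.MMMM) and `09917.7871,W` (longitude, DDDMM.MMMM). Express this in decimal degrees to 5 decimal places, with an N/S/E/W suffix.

55.71211° S, 99.29645° W

Latitude: split at 2 digits → 55° and 42.72689′; 55 + 42.72689/60 = 55.712115
λ: split at 3 digits → 099° and 17.7871′; 99 + 17.7871/60 = 99.296452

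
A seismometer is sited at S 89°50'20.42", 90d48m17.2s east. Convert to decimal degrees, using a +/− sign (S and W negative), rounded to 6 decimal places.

φ: 50′ + 20.42″ = 50.34033′; 89 + 50.34033/60 = 89.8390056
hemisphere S, so the sign is −
Lon: 48′ + 17.2″ = 48.28667′; 90 + 48.28667/60 = 90.8047778
E ⇒ keep positive

-89.839006, 90.804778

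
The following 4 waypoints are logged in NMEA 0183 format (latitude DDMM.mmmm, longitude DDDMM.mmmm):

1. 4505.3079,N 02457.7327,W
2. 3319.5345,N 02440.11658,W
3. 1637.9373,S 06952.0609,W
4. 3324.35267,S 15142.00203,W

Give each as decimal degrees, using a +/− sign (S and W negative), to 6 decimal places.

1. 45.088465, -24.962212
2. 33.325575, -24.668610
3. -16.632288, -69.867682
4. -33.405878, -151.700034

Point 1:
  φ: split at 2 digits → 45° and 5.3079′; 45 + 5.3079/60 = 45.0884650
  N ⇒ keep positive
  Lon: split at 3 digits → 024° and 57.7327′; 24 + 57.7327/60 = 24.9622117
  hemisphere W, so the sign is −
Point 2:
  φ: split at 2 digits → 33° and 19.5345′; 33 + 19.5345/60 = 33.3255750
  N ⇒ keep positive
  Lon: split at 3 digits → 024° and 40.11658′; 24 + 40.11658/60 = 24.6686097
  hemisphere W, so the sign is −
Point 3:
  Lat: degrees = first 2 digits = 16, minutes = 37.9373; 16 + 37.9373/60 = 16.6322883
  hemisphere S, so the sign is −
  Longitude: degrees = first 3 digits = 69, minutes = 52.0609; 69 + 52.0609/60 = 69.8676817
  W ⇒ negate
Point 4:
  Lat: split at 2 digits → 33° and 24.35267′; 33 + 24.35267/60 = 33.4058778
  hemisphere S, so the sign is −
  λ: degrees = first 3 digits = 151, minutes = 42.00203; 151 + 42.00203/60 = 151.7000338
  W ⇒ negate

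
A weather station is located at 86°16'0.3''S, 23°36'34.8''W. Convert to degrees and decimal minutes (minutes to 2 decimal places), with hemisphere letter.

Latitude: seconds/60 = 0.00500; minutes = 16 + 0.00500 = 16.0050
Longitude: 36 + 34.8/60 = 36.5800′

86° 16.01′ S, 23° 36.58′ W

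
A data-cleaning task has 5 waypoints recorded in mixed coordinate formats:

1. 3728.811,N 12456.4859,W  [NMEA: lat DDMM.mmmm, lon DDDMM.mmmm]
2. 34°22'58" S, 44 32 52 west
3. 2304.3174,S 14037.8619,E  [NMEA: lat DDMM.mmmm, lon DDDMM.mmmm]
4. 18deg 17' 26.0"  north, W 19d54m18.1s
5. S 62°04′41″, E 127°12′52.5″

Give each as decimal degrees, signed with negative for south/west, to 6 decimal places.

1. 37.480183, -124.941432
2. -34.382778, -44.547778
3. -23.071957, 140.631032
4. 18.290556, -19.905028
5. -62.078056, 127.214583

Point 1:
  Lat: split at 2 digits → 37° and 28.811′; 37 + 28.811/60 = 37.4801833
  N → positive
  Lon: split at 3 digits → 124° and 56.4859′; 124 + 56.4859/60 = 124.9414317
  hemisphere W, so the sign is −
Point 2:
  Latitude: 34 + 22/60 + 58/3600 = 34.3827778
  S → negative
  λ: 44° + 32/60 + 52/3600 = 44 + 0.533333 + 0.014444 = 44.5477778
  W → negative
Point 3:
  φ: degrees = first 2 digits = 23, minutes = 4.3174; 23 + 4.3174/60 = 23.0719567
  hemisphere S, so the sign is −
  Lon: degrees = first 3 digits = 140, minutes = 37.8619; 140 + 37.8619/60 = 140.6310317
  E → positive
Point 4:
  Latitude: 18 + 17/60 + 26/3600 = 18.2905556
  N ⇒ keep positive
  λ: 19 + 54/60 + 18.1/3600 = 19.9050278
  W ⇒ negate
Point 5:
  Latitude: 62° + 4/60 + 41/3600 = 62 + 0.066667 + 0.011389 = 62.0780556
  S ⇒ negate
  Lon: 127° + 12/60 + 52.5/3600 = 127 + 0.200000 + 0.014583 = 127.2145833
  E → positive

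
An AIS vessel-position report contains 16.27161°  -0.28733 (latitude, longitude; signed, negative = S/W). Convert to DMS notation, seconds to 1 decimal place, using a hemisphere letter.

16°16′17.8″ N, 0°17′14.4″ W

Latitude: 0.271610° → 16.29660′; 0.29660 × 60 = 17.796″
Longitude is negative → W; |value| = 0.287330
Lon: 0.287330 × 60 = 17.23980′ → 17′, remainder × 60 = 14.388″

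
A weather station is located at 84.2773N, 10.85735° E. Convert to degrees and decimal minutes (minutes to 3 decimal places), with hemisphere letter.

φ: minutes = (84.277300 − 84) × 60 = 16.63800
Lon: fractional part 0.857350 → 51.44100 minutes

84° 16.638′ N, 10° 51.441′ E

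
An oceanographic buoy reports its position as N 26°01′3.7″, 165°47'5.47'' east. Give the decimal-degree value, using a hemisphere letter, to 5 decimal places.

φ: 26° + 1/60 + 3.7/3600 = 26 + 0.016667 + 0.001028 = 26.017694
Longitude: 165° + 47/60 + 5.47/3600 = 165 + 0.783333 + 0.001519 = 165.784853

26.01769° N, 165.78485° E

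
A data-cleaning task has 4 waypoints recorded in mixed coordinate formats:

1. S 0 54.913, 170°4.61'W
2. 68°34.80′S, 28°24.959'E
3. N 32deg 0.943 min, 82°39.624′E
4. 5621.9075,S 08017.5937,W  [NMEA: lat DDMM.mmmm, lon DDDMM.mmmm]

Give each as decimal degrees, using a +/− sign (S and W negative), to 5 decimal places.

Point 1:
  Lat: 0 + 54.913/60 = 0.915217
  S ⇒ negate
  Lon: 4.61′ = 0.076833°; total 170.076833
  W ⇒ negate
Point 2:
  Lat: 68 + 34.8/60 = 68.580000
  S ⇒ negate
  Longitude: 28 + 24.959/60 = 28.415983
  E → positive
Point 3:
  Latitude: 0.943′ = 0.015717°; total 32.015717
  N ⇒ keep positive
  Lon: 39.624′ = 0.660400°; total 82.660400
  E ⇒ keep positive
Point 4:
  Lat: split at 2 digits → 56° and 21.9075′; 56 + 21.9075/60 = 56.365125
  S → negative
  λ: degrees = first 3 digits = 80, minutes = 17.5937; 80 + 17.5937/60 = 80.293228
  hemisphere W, so the sign is −

1. -0.91522, -170.07683
2. -68.58000, 28.41598
3. 32.01572, 82.66040
4. -56.36513, -80.29323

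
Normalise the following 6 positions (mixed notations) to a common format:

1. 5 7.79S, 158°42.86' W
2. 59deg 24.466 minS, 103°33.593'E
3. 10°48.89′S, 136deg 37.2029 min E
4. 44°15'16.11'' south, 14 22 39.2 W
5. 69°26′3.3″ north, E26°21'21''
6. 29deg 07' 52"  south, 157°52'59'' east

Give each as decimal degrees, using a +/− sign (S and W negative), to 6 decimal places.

1. -5.129833, -158.714333
2. -59.407767, 103.559883
3. -10.814833, 136.620048
4. -44.254475, -14.377556
5. 69.434250, 26.355833
6. -29.131111, 157.883056

Point 1:
  Lat: 7.79′ = 0.129833°; total 5.1298333
  hemisphere S, so the sign is −
  Lon: 42.86′ = 0.714333°; total 158.7143333
  W ⇒ negate
Point 2:
  Latitude: 24.466′ = 0.407767°; total 59.4077667
  S → negative
  λ: 103 + 33.593/60 = 103.5598833
  E → positive
Point 3:
  Lat: 48.89′ = 0.814833°; total 10.8148333
  S → negative
  Longitude: 37.2029′ = 0.620048°; total 136.6200483
  E ⇒ keep positive
Point 4:
  φ: 15′ + 16.11″ = 15.26850′; 44 + 15.26850/60 = 44.2544750
  S → negative
  Lon: 14 + 22/60 + 39.2/3600 = 14.3775556
  W ⇒ negate
Point 5:
  Latitude: 26′ + 3.3″ = 26.05500′; 69 + 26.05500/60 = 69.4342500
  N ⇒ keep positive
  Longitude: 21′ + 21″ = 21.35000′; 26 + 21.35000/60 = 26.3558333
  E → positive
Point 6:
  Lat: 7′ + 52″ = 7.86667′; 29 + 7.86667/60 = 29.1311111
  S ⇒ negate
  λ: 157° + 52/60 + 59/3600 = 157 + 0.866667 + 0.016389 = 157.8830556
  E ⇒ keep positive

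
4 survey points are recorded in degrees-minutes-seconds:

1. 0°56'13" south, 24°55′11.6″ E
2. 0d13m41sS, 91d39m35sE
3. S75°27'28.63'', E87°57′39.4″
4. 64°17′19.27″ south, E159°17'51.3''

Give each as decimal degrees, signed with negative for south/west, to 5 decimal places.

1. -0.93694, 24.91989
2. -0.22806, 91.65972
3. -75.45795, 87.96094
4. -64.28869, 159.29758

Point 1:
  Latitude: 0 + 56/60 + 13/3600 = 0.936944
  S → negative
  λ: 24° + 55/60 + 11.6/3600 = 24 + 0.916667 + 0.003222 = 24.919889
  E → positive
Point 2:
  Lat: 0 + 13/60 + 41/3600 = 0.228056
  S ⇒ negate
  Longitude: 91° + 39/60 + 35/3600 = 91 + 0.650000 + 0.009722 = 91.659722
  E → positive
Point 3:
  Lat: 75° + 27/60 + 28.63/3600 = 75 + 0.450000 + 0.007953 = 75.457953
  S ⇒ negate
  Longitude: 87 + 57/60 + 39.4/3600 = 87.960944
  E → positive
Point 4:
  Latitude: 17′ + 19.27″ = 17.32117′; 64 + 17.32117/60 = 64.288686
  S ⇒ negate
  Longitude: 159° + 17/60 + 51.3/3600 = 159 + 0.283333 + 0.014250 = 159.297583
  E → positive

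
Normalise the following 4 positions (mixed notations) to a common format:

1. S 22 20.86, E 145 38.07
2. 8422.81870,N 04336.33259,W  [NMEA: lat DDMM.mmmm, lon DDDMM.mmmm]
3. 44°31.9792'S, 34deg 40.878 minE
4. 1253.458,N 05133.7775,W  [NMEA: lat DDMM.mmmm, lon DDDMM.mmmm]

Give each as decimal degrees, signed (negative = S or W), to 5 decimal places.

Point 1:
  φ: 20.86′ = 0.347667°; total 22.347667
  hemisphere S, so the sign is −
  Longitude: 145 + 38.07/60 = 145.634500
  E → positive
Point 2:
  Latitude: split at 2 digits → 84° and 22.8187′; 84 + 22.8187/60 = 84.380312
  N ⇒ keep positive
  Longitude: degrees = first 3 digits = 43, minutes = 36.33259; 43 + 36.33259/60 = 43.605543
  W ⇒ negate
Point 3:
  Latitude: 44 + 31.9792/60 = 44.532987
  S ⇒ negate
  λ: 34 + 40.878/60 = 34.681300
  E → positive
Point 4:
  Latitude: degrees = first 2 digits = 12, minutes = 53.458; 12 + 53.458/60 = 12.890967
  N ⇒ keep positive
  Longitude: split at 3 digits → 051° and 33.7775′; 51 + 33.7775/60 = 51.562958
  W ⇒ negate

1. -22.34767, 145.63450
2. 84.38031, -43.60554
3. -44.53299, 34.68130
4. 12.89097, -51.56296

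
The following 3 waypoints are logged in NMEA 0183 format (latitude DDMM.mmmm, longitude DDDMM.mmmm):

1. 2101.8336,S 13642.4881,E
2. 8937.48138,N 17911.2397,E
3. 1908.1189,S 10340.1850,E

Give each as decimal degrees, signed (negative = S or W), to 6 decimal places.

1. -21.030560, 136.708135
2. 89.624690, 179.187328
3. -19.135315, 103.669750

Point 1:
  φ: split at 2 digits → 21° and 1.8336′; 21 + 1.8336/60 = 21.0305600
  hemisphere S, so the sign is −
  λ: degrees = first 3 digits = 136, minutes = 42.4881; 136 + 42.4881/60 = 136.7081350
  E ⇒ keep positive
Point 2:
  Lat: split at 2 digits → 89° and 37.48138′; 89 + 37.48138/60 = 89.6246897
  N → positive
  λ: degrees = first 3 digits = 179, minutes = 11.2397; 179 + 11.2397/60 = 179.1873283
  E → positive
Point 3:
  Latitude: split at 2 digits → 19° and 8.1189′; 19 + 8.1189/60 = 19.1353150
  hemisphere S, so the sign is −
  Longitude: split at 3 digits → 103° and 40.185′; 103 + 40.185/60 = 103.6697500
  E → positive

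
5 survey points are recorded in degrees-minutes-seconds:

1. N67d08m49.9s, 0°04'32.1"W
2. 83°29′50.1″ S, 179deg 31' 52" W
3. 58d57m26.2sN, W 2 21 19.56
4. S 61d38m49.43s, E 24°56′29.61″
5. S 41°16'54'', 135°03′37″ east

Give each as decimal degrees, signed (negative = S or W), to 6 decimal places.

Point 1:
  Latitude: 67 + 8/60 + 49.9/3600 = 67.1471944
  N ⇒ keep positive
  λ: 0 + 4/60 + 32.1/3600 = 0.0755833
  W → negative
Point 2:
  Latitude: 83 + 29/60 + 50.1/3600 = 83.4972500
  hemisphere S, so the sign is −
  Lon: 179 + 31/60 + 52/3600 = 179.5311111
  W → negative
Point 3:
  φ: 58° + 57/60 + 26.2/3600 = 58 + 0.950000 + 0.007278 = 58.9572778
  N ⇒ keep positive
  λ: 21′ + 19.56″ = 21.32600′; 2 + 21.32600/60 = 2.3554333
  W → negative
Point 4:
  Lat: 38′ + 49.43″ = 38.82383′; 61 + 38.82383/60 = 61.6470639
  S → negative
  Longitude: 24° + 56/60 + 29.61/3600 = 24 + 0.933333 + 0.008225 = 24.9415583
  E → positive
Point 5:
  Latitude: 16′ + 54″ = 16.90000′; 41 + 16.90000/60 = 41.2816667
  S → negative
  Longitude: 135° + 3/60 + 37/3600 = 135 + 0.050000 + 0.010278 = 135.0602778
  E → positive

1. 67.147194, -0.075583
2. -83.497250, -179.531111
3. 58.957278, -2.355433
4. -61.647064, 24.941558
5. -41.281667, 135.060278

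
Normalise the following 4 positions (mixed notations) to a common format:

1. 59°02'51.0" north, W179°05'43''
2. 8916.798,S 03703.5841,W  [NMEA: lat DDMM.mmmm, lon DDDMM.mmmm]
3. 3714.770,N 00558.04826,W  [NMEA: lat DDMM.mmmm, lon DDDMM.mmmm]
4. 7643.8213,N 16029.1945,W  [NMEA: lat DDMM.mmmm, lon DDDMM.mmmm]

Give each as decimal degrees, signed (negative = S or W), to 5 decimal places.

1. 59.04750, -179.09528
2. -89.27997, -37.05974
3. 37.24617, -5.96747
4. 76.73036, -160.48658

Point 1:
  Latitude: 2′ + 51″ = 2.85000′; 59 + 2.85000/60 = 59.047500
  N → positive
  Longitude: 5′ + 43″ = 5.71667′; 179 + 5.71667/60 = 179.095278
  W ⇒ negate
Point 2:
  Latitude: split at 2 digits → 89° and 16.798′; 89 + 16.798/60 = 89.279967
  S → negative
  Longitude: split at 3 digits → 037° and 3.5841′; 37 + 3.5841/60 = 37.059735
  W → negative
Point 3:
  Latitude: split at 2 digits → 37° and 14.77′; 37 + 14.77/60 = 37.246167
  N ⇒ keep positive
  λ: degrees = first 3 digits = 5, minutes = 58.04826; 5 + 58.04826/60 = 5.967471
  W → negative
Point 4:
  Latitude: degrees = first 2 digits = 76, minutes = 43.8213; 76 + 43.8213/60 = 76.730355
  N → positive
  λ: split at 3 digits → 160° and 29.1945′; 160 + 29.1945/60 = 160.486575
  W → negative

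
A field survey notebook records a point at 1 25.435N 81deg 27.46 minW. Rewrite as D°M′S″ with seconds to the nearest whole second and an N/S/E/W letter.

1°25′26″ N, 81°27′28″ W

Latitude: 25.43500′ → 25′ and 0.43500 × 60 = 26.10″
Longitude: 27.46000′ → 27′ and 0.46000 × 60 = 27.60″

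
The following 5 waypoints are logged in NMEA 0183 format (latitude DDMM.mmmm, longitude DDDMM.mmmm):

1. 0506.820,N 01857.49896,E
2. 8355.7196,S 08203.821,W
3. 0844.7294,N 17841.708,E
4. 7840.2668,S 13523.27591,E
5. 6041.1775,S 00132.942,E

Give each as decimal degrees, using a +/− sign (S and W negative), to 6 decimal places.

1. 5.113667, 18.958316
2. -83.928660, -82.063683
3. 8.745490, 178.695133
4. -78.671113, 135.387932
5. -60.686292, 1.549033

Point 1:
  Lat: degrees = first 2 digits = 5, minutes = 6.82; 5 + 6.82/60 = 5.1136667
  N ⇒ keep positive
  Lon: degrees = first 3 digits = 18, minutes = 57.49896; 18 + 57.49896/60 = 18.9583160
  E → positive
Point 2:
  φ: degrees = first 2 digits = 83, minutes = 55.7196; 83 + 55.7196/60 = 83.9286600
  hemisphere S, so the sign is −
  λ: degrees = first 3 digits = 82, minutes = 3.821; 82 + 3.821/60 = 82.0636833
  W ⇒ negate
Point 3:
  φ: split at 2 digits → 08° and 44.7294′; 8 + 44.7294/60 = 8.7454900
  N → positive
  λ: split at 3 digits → 178° and 41.708′; 178 + 41.708/60 = 178.6951333
  E ⇒ keep positive
Point 4:
  φ: degrees = first 2 digits = 78, minutes = 40.2668; 78 + 40.2668/60 = 78.6711133
  S ⇒ negate
  Longitude: degrees = first 3 digits = 135, minutes = 23.27591; 135 + 23.27591/60 = 135.3879318
  E → positive
Point 5:
  φ: degrees = first 2 digits = 60, minutes = 41.1775; 60 + 41.1775/60 = 60.6862917
  hemisphere S, so the sign is −
  λ: degrees = first 3 digits = 1, minutes = 32.942; 1 + 32.942/60 = 1.5490333
  E ⇒ keep positive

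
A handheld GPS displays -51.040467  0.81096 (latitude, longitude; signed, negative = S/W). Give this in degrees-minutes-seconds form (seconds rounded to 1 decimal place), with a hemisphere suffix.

Latitude is negative → S; |value| = 51.040467
φ: 0.040467° → 2.42802′; 0.42802 × 60 = 25.681″
Longitude: 0.810960° → 48.65760′; 0.65760 × 60 = 39.456″

51°02′25.7″ S, 0°48′39.5″ E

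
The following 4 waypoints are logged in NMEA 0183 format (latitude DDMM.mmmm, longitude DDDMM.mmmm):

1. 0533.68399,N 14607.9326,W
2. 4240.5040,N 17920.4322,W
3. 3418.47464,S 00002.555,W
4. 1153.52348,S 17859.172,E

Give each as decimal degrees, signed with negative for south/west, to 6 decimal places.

1. 5.561400, -146.132210
2. 42.675067, -179.340537
3. -34.307911, -0.042583
4. -11.892058, 178.986200

Point 1:
  Lat: split at 2 digits → 05° and 33.68399′; 5 + 33.68399/60 = 5.5613998
  N → positive
  λ: degrees = first 3 digits = 146, minutes = 7.9326; 146 + 7.9326/60 = 146.1322100
  hemisphere W, so the sign is −
Point 2:
  Latitude: split at 2 digits → 42° and 40.504′; 42 + 40.504/60 = 42.6750667
  N ⇒ keep positive
  λ: split at 3 digits → 179° and 20.4322′; 179 + 20.4322/60 = 179.3405367
  hemisphere W, so the sign is −
Point 3:
  Lat: degrees = first 2 digits = 34, minutes = 18.47464; 34 + 18.47464/60 = 34.3079107
  S → negative
  Longitude: degrees = first 3 digits = 0, minutes = 2.555; 0 + 2.555/60 = 0.0425833
  hemisphere W, so the sign is −
Point 4:
  Latitude: degrees = first 2 digits = 11, minutes = 53.52348; 11 + 53.52348/60 = 11.8920580
  S → negative
  Lon: degrees = first 3 digits = 178, minutes = 59.172; 178 + 59.172/60 = 178.9862000
  E → positive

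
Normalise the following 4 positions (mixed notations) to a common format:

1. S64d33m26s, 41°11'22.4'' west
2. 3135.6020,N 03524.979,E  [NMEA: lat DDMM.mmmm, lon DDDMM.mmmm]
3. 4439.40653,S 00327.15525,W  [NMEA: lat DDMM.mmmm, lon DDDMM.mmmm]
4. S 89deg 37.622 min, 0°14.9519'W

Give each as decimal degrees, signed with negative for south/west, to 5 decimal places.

Point 1:
  φ: 64° + 33/60 + 26/3600 = 64 + 0.550000 + 0.007222 = 64.557222
  S ⇒ negate
  Longitude: 11′ + 22.4″ = 11.37333′; 41 + 11.37333/60 = 41.189556
  W → negative
Point 2:
  Latitude: degrees = first 2 digits = 31, minutes = 35.602; 31 + 35.602/60 = 31.593367
  N → positive
  λ: split at 3 digits → 035° and 24.979′; 35 + 24.979/60 = 35.416317
  E ⇒ keep positive
Point 3:
  φ: degrees = first 2 digits = 44, minutes = 39.40653; 44 + 39.40653/60 = 44.656776
  S → negative
  Lon: degrees = first 3 digits = 3, minutes = 27.15525; 3 + 27.15525/60 = 3.452588
  W ⇒ negate
Point 4:
  Latitude: 37.622′ = 0.627033°; total 89.627033
  S → negative
  Lon: 14.9519′ = 0.249198°; total 0.249198
  W → negative

1. -64.55722, -41.18956
2. 31.59337, 35.41632
3. -44.65678, -3.45259
4. -89.62703, -0.24920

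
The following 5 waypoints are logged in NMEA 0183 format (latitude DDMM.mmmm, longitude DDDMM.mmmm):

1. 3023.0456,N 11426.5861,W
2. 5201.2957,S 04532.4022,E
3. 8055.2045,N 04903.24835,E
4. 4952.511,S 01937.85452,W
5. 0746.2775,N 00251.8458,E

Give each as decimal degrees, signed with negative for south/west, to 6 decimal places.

1. 30.384093, -114.443102
2. -52.021595, 45.540037
3. 80.920075, 49.054139
4. -49.875183, -19.630909
5. 7.771292, 2.864097

Point 1:
  φ: split at 2 digits → 30° and 23.0456′; 30 + 23.0456/60 = 30.3840933
  N ⇒ keep positive
  Longitude: split at 3 digits → 114° and 26.5861′; 114 + 26.5861/60 = 114.4431017
  W → negative
Point 2:
  Latitude: degrees = first 2 digits = 52, minutes = 1.2957; 52 + 1.2957/60 = 52.0215950
  S → negative
  Lon: split at 3 digits → 045° and 32.4022′; 45 + 32.4022/60 = 45.5400367
  E → positive
Point 3:
  Latitude: degrees = first 2 digits = 80, minutes = 55.2045; 80 + 55.2045/60 = 80.9200750
  N ⇒ keep positive
  Longitude: degrees = first 3 digits = 49, minutes = 3.24835; 49 + 3.24835/60 = 49.0541392
  E → positive
Point 4:
  φ: split at 2 digits → 49° and 52.511′; 49 + 52.511/60 = 49.8751833
  hemisphere S, so the sign is −
  Lon: degrees = first 3 digits = 19, minutes = 37.85452; 19 + 37.85452/60 = 19.6309087
  W ⇒ negate
Point 5:
  Lat: degrees = first 2 digits = 7, minutes = 46.2775; 7 + 46.2775/60 = 7.7712917
  N → positive
  λ: split at 3 digits → 002° and 51.8458′; 2 + 51.8458/60 = 2.8640967
  E → positive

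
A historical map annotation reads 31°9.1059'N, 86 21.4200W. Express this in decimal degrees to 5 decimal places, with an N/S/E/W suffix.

31.15177° N, 86.35700° W

Lat: 9.1059′ = 0.151765°; total 31.151765
λ: 86 + 21.42/60 = 86.357000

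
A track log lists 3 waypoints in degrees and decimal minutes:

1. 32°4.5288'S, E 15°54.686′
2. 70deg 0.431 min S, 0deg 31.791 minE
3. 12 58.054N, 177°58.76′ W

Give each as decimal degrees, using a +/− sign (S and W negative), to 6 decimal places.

1. -32.075480, 15.911433
2. -70.007183, 0.529850
3. 12.967567, -177.979333

Point 1:
  Latitude: 32 + 4.5288/60 = 32.0754800
  hemisphere S, so the sign is −
  λ: 15 + 54.686/60 = 15.9114333
  E ⇒ keep positive
Point 2:
  Lat: 0.431′ = 0.007183°; total 70.0071833
  S → negative
  Lon: 0 + 31.791/60 = 0.5298500
  E → positive
Point 3:
  φ: 58.054′ = 0.967567°; total 12.9675667
  N → positive
  Lon: 177 + 58.76/60 = 177.9793333
  W ⇒ negate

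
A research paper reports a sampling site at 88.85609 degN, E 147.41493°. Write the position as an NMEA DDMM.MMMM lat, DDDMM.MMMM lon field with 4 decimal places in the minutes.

8851.3654,N / 14724.8958,E

φ: minutes = (88.856090 − 88) × 60 = 51.365400
Lon: minutes = (147.414930 − 147) × 60 = 24.895800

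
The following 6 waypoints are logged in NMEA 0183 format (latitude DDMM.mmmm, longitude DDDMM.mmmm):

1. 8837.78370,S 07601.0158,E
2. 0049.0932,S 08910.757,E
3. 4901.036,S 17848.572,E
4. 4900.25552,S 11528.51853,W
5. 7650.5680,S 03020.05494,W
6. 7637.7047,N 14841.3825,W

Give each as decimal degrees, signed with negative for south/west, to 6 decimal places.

1. -88.629728, 76.016930
2. -0.818220, 89.179283
3. -49.017267, 178.809533
4. -49.004259, -115.475309
5. -76.842800, -30.334249
6. 76.628412, -148.689708

Point 1:
  φ: split at 2 digits → 88° and 37.7837′; 88 + 37.7837/60 = 88.6297283
  hemisphere S, so the sign is −
  Lon: split at 3 digits → 076° and 1.0158′; 76 + 1.0158/60 = 76.0169300
  E ⇒ keep positive
Point 2:
  Lat: split at 2 digits → 00° and 49.0932′; 0 + 49.0932/60 = 0.8182200
  S ⇒ negate
  Longitude: split at 3 digits → 089° and 10.757′; 89 + 10.757/60 = 89.1792833
  E ⇒ keep positive
Point 3:
  Latitude: degrees = first 2 digits = 49, minutes = 1.036; 49 + 1.036/60 = 49.0172667
  S → negative
  Longitude: degrees = first 3 digits = 178, minutes = 48.572; 178 + 48.572/60 = 178.8095333
  E ⇒ keep positive
Point 4:
  Lat: degrees = first 2 digits = 49, minutes = 0.25552; 49 + 0.25552/60 = 49.0042587
  S ⇒ negate
  λ: split at 3 digits → 115° and 28.51853′; 115 + 28.51853/60 = 115.4753088
  W → negative
Point 5:
  Lat: split at 2 digits → 76° and 50.568′; 76 + 50.568/60 = 76.8428000
  hemisphere S, so the sign is −
  λ: degrees = first 3 digits = 30, minutes = 20.05494; 30 + 20.05494/60 = 30.3342490
  hemisphere W, so the sign is −
Point 6:
  φ: split at 2 digits → 76° and 37.7047′; 76 + 37.7047/60 = 76.6284117
  N → positive
  λ: split at 3 digits → 148° and 41.3825′; 148 + 41.3825/60 = 148.6897083
  hemisphere W, so the sign is −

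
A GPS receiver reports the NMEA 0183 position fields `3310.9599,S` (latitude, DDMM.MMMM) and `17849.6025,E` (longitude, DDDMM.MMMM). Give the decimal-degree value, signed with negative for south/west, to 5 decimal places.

Latitude: split at 2 digits → 33° and 10.9599′; 33 + 10.9599/60 = 33.182665
hemisphere S, so the sign is −
λ: split at 3 digits → 178° and 49.6025′; 178 + 49.6025/60 = 178.826708
E → positive

-33.18267, 178.82671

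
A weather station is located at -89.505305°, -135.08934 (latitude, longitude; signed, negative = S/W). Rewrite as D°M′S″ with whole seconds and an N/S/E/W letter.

89°30′19″ S, 135°05′22″ W

Latitude is negative → S; |value| = 89.505305
Latitude: whole degrees 89; 30.31830′ → 30′ and 19.10″
Longitude is negative → W; |value| = 135.089340
Longitude: whole degrees 135; 5.36040′ → 5′ and 21.62″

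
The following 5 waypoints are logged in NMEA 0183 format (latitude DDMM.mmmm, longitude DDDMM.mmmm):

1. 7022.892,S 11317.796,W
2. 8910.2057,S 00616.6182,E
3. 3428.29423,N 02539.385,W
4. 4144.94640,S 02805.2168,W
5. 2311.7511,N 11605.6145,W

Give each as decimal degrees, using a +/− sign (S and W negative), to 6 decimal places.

Point 1:
  Latitude: split at 2 digits → 70° and 22.892′; 70 + 22.892/60 = 70.3815333
  S ⇒ negate
  Lon: split at 3 digits → 113° and 17.796′; 113 + 17.796/60 = 113.2966000
  W ⇒ negate
Point 2:
  φ: split at 2 digits → 89° and 10.2057′; 89 + 10.2057/60 = 89.1700950
  S → negative
  Lon: degrees = first 3 digits = 6, minutes = 16.6182; 6 + 16.6182/60 = 6.2769700
  E ⇒ keep positive
Point 3:
  Latitude: degrees = first 2 digits = 34, minutes = 28.29423; 34 + 28.29423/60 = 34.4715705
  N → positive
  Longitude: degrees = first 3 digits = 25, minutes = 39.385; 25 + 39.385/60 = 25.6564167
  hemisphere W, so the sign is −
Point 4:
  Latitude: degrees = first 2 digits = 41, minutes = 44.9464; 41 + 44.9464/60 = 41.7491067
  S ⇒ negate
  λ: split at 3 digits → 028° and 5.2168′; 28 + 5.2168/60 = 28.0869467
  W → negative
Point 5:
  Latitude: split at 2 digits → 23° and 11.7511′; 23 + 11.7511/60 = 23.1958517
  N ⇒ keep positive
  λ: degrees = first 3 digits = 116, minutes = 5.6145; 116 + 5.6145/60 = 116.0935750
  W ⇒ negate

1. -70.381533, -113.296600
2. -89.170095, 6.276970
3. 34.471571, -25.656417
4. -41.749107, -28.086947
5. 23.195852, -116.093575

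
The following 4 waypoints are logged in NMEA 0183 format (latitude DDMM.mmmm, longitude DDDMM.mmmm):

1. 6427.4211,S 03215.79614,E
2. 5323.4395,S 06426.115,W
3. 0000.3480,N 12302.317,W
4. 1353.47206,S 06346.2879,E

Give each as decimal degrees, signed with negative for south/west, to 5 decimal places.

1. -64.45702, 32.26327
2. -53.39066, -64.43525
3. 0.00580, -123.03862
4. -13.89120, 63.77147

Point 1:
  Latitude: split at 2 digits → 64° and 27.4211′; 64 + 27.4211/60 = 64.457018
  S → negative
  Longitude: split at 3 digits → 032° and 15.79614′; 32 + 15.79614/60 = 32.263269
  E ⇒ keep positive
Point 2:
  Latitude: degrees = first 2 digits = 53, minutes = 23.4395; 53 + 23.4395/60 = 53.390658
  S ⇒ negate
  Lon: split at 3 digits → 064° and 26.115′; 64 + 26.115/60 = 64.435250
  W → negative
Point 3:
  Latitude: split at 2 digits → 00° and 0.348′; 0 + 0.348/60 = 0.005800
  N ⇒ keep positive
  λ: split at 3 digits → 123° and 2.317′; 123 + 2.317/60 = 123.038617
  W ⇒ negate
Point 4:
  φ: degrees = first 2 digits = 13, minutes = 53.47206; 13 + 53.47206/60 = 13.891201
  S → negative
  Longitude: degrees = first 3 digits = 63, minutes = 46.2879; 63 + 46.2879/60 = 63.771465
  E → positive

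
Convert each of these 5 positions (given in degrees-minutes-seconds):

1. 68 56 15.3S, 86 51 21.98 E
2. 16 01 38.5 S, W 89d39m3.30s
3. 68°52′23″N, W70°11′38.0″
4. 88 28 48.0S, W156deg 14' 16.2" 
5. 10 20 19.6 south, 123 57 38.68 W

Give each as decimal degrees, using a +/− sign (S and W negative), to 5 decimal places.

1. -68.93758, 86.85611
2. -16.02736, -89.65092
3. 68.87306, -70.19389
4. -88.48000, -156.23783
5. -10.33878, -123.96074

Point 1:
  Lat: 56′ + 15.3″ = 56.25500′; 68 + 56.25500/60 = 68.937583
  S → negative
  Longitude: 51′ + 21.98″ = 51.36633′; 86 + 51.36633/60 = 86.856106
  E → positive
Point 2:
  Latitude: 16° + 1/60 + 38.5/3600 = 16 + 0.016667 + 0.010694 = 16.027361
  hemisphere S, so the sign is −
  λ: 89° + 39/60 + 3.3/3600 = 89 + 0.650000 + 0.000917 = 89.650917
  W → negative
Point 3:
  Lat: 68° + 52/60 + 23/3600 = 68 + 0.866667 + 0.006389 = 68.873056
  N ⇒ keep positive
  Lon: 11′ + 38″ = 11.63333′; 70 + 11.63333/60 = 70.193889
  hemisphere W, so the sign is −
Point 4:
  φ: 28′ + 48″ = 28.80000′; 88 + 28.80000/60 = 88.480000
  S ⇒ negate
  Lon: 156° + 14/60 + 16.2/3600 = 156 + 0.233333 + 0.004500 = 156.237833
  W → negative
Point 5:
  φ: 10° + 20/60 + 19.6/3600 = 10 + 0.333333 + 0.005444 = 10.338778
  S ⇒ negate
  Longitude: 123° + 57/60 + 38.68/3600 = 123 + 0.950000 + 0.010744 = 123.960744
  W → negative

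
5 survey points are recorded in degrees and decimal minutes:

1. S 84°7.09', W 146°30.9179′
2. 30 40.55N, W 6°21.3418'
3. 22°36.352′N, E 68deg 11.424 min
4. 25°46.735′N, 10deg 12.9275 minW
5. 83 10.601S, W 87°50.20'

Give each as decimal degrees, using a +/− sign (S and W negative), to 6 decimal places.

Point 1:
  φ: 7.09′ = 0.118167°; total 84.1181667
  S ⇒ negate
  λ: 146 + 30.9179/60 = 146.5152983
  hemisphere W, so the sign is −
Point 2:
  Latitude: 40.55′ = 0.675833°; total 30.6758333
  N → positive
  λ: 21.3418′ = 0.355697°; total 6.3556967
  W ⇒ negate
Point 3:
  φ: 36.352′ = 0.605867°; total 22.6058667
  N → positive
  λ: 68 + 11.424/60 = 68.1904000
  E → positive
Point 4:
  Latitude: 25 + 46.735/60 = 25.7789167
  N ⇒ keep positive
  Longitude: 12.9275′ = 0.215458°; total 10.2154583
  hemisphere W, so the sign is −
Point 5:
  Latitude: 10.601′ = 0.176683°; total 83.1766833
  S → negative
  Longitude: 50.2′ = 0.836667°; total 87.8366667
  W → negative

1. -84.118167, -146.515298
2. 30.675833, -6.355697
3. 22.605867, 68.190400
4. 25.778917, -10.215458
5. -83.176683, -87.836667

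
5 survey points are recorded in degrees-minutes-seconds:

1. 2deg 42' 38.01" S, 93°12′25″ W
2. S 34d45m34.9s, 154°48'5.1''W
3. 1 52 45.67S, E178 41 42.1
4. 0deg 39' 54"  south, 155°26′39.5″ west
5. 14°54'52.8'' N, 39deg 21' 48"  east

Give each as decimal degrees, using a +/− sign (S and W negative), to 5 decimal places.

1. -2.71056, -93.20694
2. -34.75969, -154.80142
3. -1.87935, 178.69503
4. -0.66500, -155.44431
5. 14.91467, 39.36333

Point 1:
  Lat: 42′ + 38.01″ = 42.63350′; 2 + 42.63350/60 = 2.710558
  S ⇒ negate
  λ: 93 + 12/60 + 25/3600 = 93.206944
  W ⇒ negate
Point 2:
  φ: 34° + 45/60 + 34.9/3600 = 34 + 0.750000 + 0.009694 = 34.759694
  S ⇒ negate
  Longitude: 154 + 48/60 + 5.1/3600 = 154.801417
  hemisphere W, so the sign is −
Point 3:
  Lat: 1° + 52/60 + 45.67/3600 = 1 + 0.866667 + 0.012686 = 1.879353
  S → negative
  Longitude: 178° + 41/60 + 42.1/3600 = 178 + 0.683333 + 0.011694 = 178.695028
  E → positive
Point 4:
  Lat: 0° + 39/60 + 54/3600 = 0 + 0.650000 + 0.015000 = 0.665000
  S ⇒ negate
  Longitude: 26′ + 39.5″ = 26.65833′; 155 + 26.65833/60 = 155.444306
  hemisphere W, so the sign is −
Point 5:
  φ: 14 + 54/60 + 52.8/3600 = 14.914667
  N → positive
  λ: 39 + 21/60 + 48/3600 = 39.363333
  E ⇒ keep positive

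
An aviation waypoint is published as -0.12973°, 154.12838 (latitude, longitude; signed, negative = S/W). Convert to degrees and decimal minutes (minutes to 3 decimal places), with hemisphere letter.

0° 7.784′ S, 154° 7.703′ E

Latitude is negative → S; |value| = 0.129730
φ: fractional part 0.129730 → 7.78380 minutes
λ: 154° + 0.128380 × 60 = 154° 7.70280′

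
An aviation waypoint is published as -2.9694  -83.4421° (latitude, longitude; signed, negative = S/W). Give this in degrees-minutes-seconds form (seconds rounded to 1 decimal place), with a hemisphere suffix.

2°58′9.8″ S, 83°26′31.6″ W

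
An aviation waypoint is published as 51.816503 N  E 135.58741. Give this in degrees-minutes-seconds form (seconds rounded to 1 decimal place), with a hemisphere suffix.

φ: 0.816503° → 48.99018′; 0.99018 × 60 = 59.411″
Lon: 0.587410° → 35.24460′; 0.24460 × 60 = 14.676″

51°48′59.4″ N, 135°35′14.7″ E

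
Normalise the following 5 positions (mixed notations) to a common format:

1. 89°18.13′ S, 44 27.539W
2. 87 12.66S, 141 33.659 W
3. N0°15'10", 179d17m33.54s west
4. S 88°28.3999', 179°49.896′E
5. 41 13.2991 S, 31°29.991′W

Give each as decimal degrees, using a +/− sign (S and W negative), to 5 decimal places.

1. -89.30217, -44.45898
2. -87.21100, -141.56098
3. 0.25278, -179.29265
4. -88.47333, 179.83160
5. -41.22165, -31.49985

Point 1:
  φ: 18.13′ = 0.302167°; total 89.302167
  hemisphere S, so the sign is −
  λ: 27.539′ = 0.458983°; total 44.458983
  W → negative
Point 2:
  Lat: 87 + 12.66/60 = 87.211000
  S ⇒ negate
  Lon: 33.659′ = 0.560983°; total 141.560983
  hemisphere W, so the sign is −
Point 3:
  Lat: 0° + 15/60 + 10/3600 = 0 + 0.250000 + 0.002778 = 0.252778
  N ⇒ keep positive
  Lon: 179 + 17/60 + 33.54/3600 = 179.292650
  hemisphere W, so the sign is −
Point 4:
  Lat: 88 + 28.3999/60 = 88.473332
  S ⇒ negate
  Longitude: 179 + 49.896/60 = 179.831600
  E ⇒ keep positive
Point 5:
  Lat: 13.2991′ = 0.221652°; total 41.221652
  S → negative
  Longitude: 31 + 29.991/60 = 31.499850
  W → negative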